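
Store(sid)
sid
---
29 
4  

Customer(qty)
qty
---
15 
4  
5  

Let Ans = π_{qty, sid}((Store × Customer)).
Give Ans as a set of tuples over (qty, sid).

Store × Customer: Cartesian product, 2·3 = 6 tuples over (sid, qty).
π[qty, sid]: project onto (qty, sid) → {(15, 29), (15, 4), (4, 29), (4, 4), (5, 29), (5, 4)}

{(15, 29), (15, 4), (4, 29), (4, 4), (5, 29), (5, 4)}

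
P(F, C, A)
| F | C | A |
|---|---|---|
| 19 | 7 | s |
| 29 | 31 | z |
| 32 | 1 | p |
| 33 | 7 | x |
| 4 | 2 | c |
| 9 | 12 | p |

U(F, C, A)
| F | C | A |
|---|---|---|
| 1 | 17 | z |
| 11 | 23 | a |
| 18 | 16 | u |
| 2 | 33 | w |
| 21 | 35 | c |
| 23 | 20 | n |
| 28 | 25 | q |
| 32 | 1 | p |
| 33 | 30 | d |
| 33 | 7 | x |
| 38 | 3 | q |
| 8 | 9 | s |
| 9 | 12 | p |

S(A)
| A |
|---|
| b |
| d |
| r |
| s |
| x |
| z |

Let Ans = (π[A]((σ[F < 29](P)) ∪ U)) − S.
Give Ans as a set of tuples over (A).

{a, c, n, p, q, u, w}

Selection F < 29: {(19, 7, s), (4, 2, c), (9, 12, p)}
Set union of the two operands is {(1, 17, z), (11, 23, a), (18, 16, u), (19, 7, s), (2, 33, w), (21, 35, c), (23, 20, n), (28, 25, q), (32, 1, p), (33, 30, d), (33, 7, x), (38, 3, q), (4, 2, c), (8, 9, s), (9, 12, p)}.
Keep only column(s) A (4 duplicate(s) eliminated): {a, c, d, n, p, q, s, u, w, x, z}
Set difference of the two operands is {a, c, n, p, q, u, w}.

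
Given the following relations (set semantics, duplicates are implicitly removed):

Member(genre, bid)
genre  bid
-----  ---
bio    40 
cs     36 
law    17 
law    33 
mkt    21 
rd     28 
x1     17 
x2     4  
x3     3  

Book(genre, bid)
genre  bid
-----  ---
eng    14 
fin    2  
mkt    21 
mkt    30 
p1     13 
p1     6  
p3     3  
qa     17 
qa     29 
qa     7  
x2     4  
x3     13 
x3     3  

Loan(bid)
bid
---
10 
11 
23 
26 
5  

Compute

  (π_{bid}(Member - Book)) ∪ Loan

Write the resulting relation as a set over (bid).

Difference: {(bio, 40), (cs, 36), (law, 17), (law, 33), (mkt, 21), (rd, 28), (x1, 17), (x2, 4), (x3, 3)} with {(eng, 14), (fin, 2), (mkt, 21), (mkt, 30), (p1, 13), (p1, 6), (p3, 3), (qa, 17), (qa, 29), (qa, 7), (x2, 4), (x3, 13), (x3, 3)} → {(bio, 40), (cs, 36), (law, 17), (law, 33), (rd, 28), (x1, 17)}
π_{bid} gives {17, 28, 33, 36, 40} (1 duplicate(s) eliminated).
Union: {17, 28, 33, 36, 40} with {10, 11, 23, 26, 5} → {10, 11, 17, 23, 26, 28, 33, 36, 40, 5}

{10, 11, 17, 23, 26, 28, 33, 36, 40, 5}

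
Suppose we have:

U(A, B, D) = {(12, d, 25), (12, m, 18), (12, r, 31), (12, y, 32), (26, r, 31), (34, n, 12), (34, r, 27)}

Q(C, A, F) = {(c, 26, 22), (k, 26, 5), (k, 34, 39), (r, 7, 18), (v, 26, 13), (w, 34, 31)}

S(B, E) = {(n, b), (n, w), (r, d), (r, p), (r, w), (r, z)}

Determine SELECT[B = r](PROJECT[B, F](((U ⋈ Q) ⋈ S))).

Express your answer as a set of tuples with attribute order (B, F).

{(r, 13), (r, 22), (r, 31), (r, 39), (r, 5)}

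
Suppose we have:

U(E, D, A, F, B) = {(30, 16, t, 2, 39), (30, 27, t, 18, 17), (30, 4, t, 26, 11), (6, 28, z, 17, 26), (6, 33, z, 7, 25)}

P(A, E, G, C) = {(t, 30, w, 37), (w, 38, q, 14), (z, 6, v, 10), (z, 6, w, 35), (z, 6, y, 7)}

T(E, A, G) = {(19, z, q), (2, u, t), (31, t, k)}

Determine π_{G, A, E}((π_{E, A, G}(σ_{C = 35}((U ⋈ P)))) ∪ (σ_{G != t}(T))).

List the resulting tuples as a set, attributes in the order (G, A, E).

Natural join on E, A: {(30, 16, t, 2, 39, w, 37), (30, 27, t, 18, 17, w, 37), (30, 4, t, 26, 11, w, 37), (6, 28, z, 17, 26, v, 10), (6, 28, z, 17, 26, w, 35), (6, 28, z, 17, 26, y, 7), (6, 33, z, 7, 25, v, 10), (6, 33, z, 7, 25, w, 35), (6, 33, z, 7, 25, y, 7)}
Filtering on C = 35 leaves {(6, 28, z, 17, 26, w, 35), (6, 33, z, 7, 25, w, 35)}.
Projecting to E, A, G (1 duplicate(s) eliminated): {(6, z, w)}
Filtering on G != t leaves {(19, z, q), (31, t, k)}.
Set union of the two operands is {(19, z, q), (31, t, k), (6, z, w)}.
Projecting to G, A, E: {(k, t, 31), (q, z, 19), (w, z, 6)}

{(k, t, 31), (q, z, 19), (w, z, 6)}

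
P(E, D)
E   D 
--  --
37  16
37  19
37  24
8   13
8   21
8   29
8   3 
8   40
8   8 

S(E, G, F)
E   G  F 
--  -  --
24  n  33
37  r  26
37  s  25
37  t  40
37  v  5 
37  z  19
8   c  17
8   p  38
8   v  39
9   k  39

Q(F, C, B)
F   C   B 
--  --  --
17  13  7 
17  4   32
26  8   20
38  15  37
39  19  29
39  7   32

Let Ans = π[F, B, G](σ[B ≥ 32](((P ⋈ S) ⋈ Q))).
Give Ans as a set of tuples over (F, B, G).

{(17, 32, c), (38, 37, p), (39, 32, v)}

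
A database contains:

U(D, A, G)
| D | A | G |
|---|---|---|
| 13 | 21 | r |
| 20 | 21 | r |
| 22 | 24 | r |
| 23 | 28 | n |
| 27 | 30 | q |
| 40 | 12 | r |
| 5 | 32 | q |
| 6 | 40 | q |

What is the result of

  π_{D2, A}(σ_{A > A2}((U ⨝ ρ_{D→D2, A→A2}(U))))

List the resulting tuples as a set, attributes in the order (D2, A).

{(13, 24), (20, 24), (27, 32), (27, 40), (40, 21), (40, 24), (5, 40)}

ρ[D→D2, A→A2]: schema becomes (D2, A2, G); tuples unchanged.
Natural join on G: {(13, 21, r, 13, 21), (13, 21, r, 20, 21), (13, 21, r, 22, 24), (13, 21, r, 40, 12), (20, 21, r, 13, 21), (20, 21, r, 20, 21), (20, 21, r, 22, 24), (20, 21, r, 40, 12), (22, 24, r, 13, 21), (22, 24, r, 20, 21), (22, 24, r, 22, 24), (22, 24, r, 40, 12), (23, 28, n, 23, 28), (27, 30, q, 27, 30), (27, 30, q, 5, 32), (27, 30, q, 6, 40), (40, 12, r, 13, 21), (40, 12, r, 20, 21), (40, 12, r, 22, 24), (40, 12, r, 40, 12), (5, 32, q, 27, 30), (5, 32, q, 5, 32), (5, 32, q, 6, 40), (6, 40, q, 27, 30), (6, 40, q, 5, 32), (6, 40, q, 6, 40)}
Apply σ_{A > A2}; surviving tuples: {(13, 21, r, 40, 12), (20, 21, r, 40, 12), (22, 24, r, 13, 21), (22, 24, r, 20, 21), (22, 24, r, 40, 12), (5, 32, q, 27, 30), (6, 40, q, 27, 30), (6, 40, q, 5, 32)}
π[D2, A]: project onto (D2, A) (1 duplicate(s) eliminated) → {(13, 24), (20, 24), (27, 32), (27, 40), (40, 21), (40, 24), (5, 40)}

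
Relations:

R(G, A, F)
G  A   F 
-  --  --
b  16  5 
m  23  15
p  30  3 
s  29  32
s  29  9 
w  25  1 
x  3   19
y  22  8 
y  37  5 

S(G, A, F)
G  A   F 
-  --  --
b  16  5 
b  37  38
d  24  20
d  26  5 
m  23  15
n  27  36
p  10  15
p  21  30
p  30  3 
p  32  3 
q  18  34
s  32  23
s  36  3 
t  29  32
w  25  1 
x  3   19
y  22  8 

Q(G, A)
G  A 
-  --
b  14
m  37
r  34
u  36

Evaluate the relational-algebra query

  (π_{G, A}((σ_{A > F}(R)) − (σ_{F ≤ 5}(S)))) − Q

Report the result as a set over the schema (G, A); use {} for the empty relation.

{(m, 23), (s, 29), (y, 22), (y, 37)}

Apply σ_{A > F}; surviving tuples: {(b, 16, 5), (m, 23, 15), (p, 30, 3), (s, 29, 9), (w, 25, 1), (y, 22, 8), (y, 37, 5)}
Apply σ_{F ≤ 5}; surviving tuples: {(b, 16, 5), (d, 26, 5), (p, 30, 3), (p, 32, 3), (s, 36, 3), (w, 25, 1)}
Difference: {(b, 16, 5), (m, 23, 15), (p, 30, 3), (s, 29, 9), (w, 25, 1), (y, 22, 8), (y, 37, 5)} with {(b, 16, 5), (d, 26, 5), (p, 30, 3), (p, 32, 3), (s, 36, 3), (w, 25, 1)} → {(m, 23, 15), (s, 29, 9), (y, 22, 8), (y, 37, 5)}
π_{G, A} gives {(m, 23), (s, 29), (y, 22), (y, 37)}.
Difference: {(m, 23), (s, 29), (y, 22), (y, 37)} with {(b, 14), (m, 37), (r, 34), (u, 36)} → {(m, 23), (s, 29), (y, 22), (y, 37)}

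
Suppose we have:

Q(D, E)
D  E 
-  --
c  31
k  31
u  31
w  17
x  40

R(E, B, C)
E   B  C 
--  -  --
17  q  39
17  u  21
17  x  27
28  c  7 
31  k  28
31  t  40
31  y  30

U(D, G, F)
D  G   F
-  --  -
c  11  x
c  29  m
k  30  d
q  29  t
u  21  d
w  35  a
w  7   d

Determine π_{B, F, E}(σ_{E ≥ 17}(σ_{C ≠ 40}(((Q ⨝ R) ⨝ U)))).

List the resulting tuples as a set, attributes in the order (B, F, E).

Joining Q and R on E yields {(c, 31, k, 28), (c, 31, t, 40), (c, 31, y, 30), (k, 31, k, 28), (k, 31, t, 40), (k, 31, y, 30), (u, 31, k, 28), (u, 31, t, 40), (u, 31, y, 30), (w, 17, q, 39), (w, 17, u, 21), (w, 17, x, 27)}.
Joining (Q ⨝ R) and U on D yields {(c, 31, k, 28, 11, x), (c, 31, k, 28, 29, m), (c, 31, t, 40, 11, x), (c, 31, t, 40, 29, m), (c, 31, y, 30, 11, x), (c, 31, y, 30, 29, m), (k, 31, k, 28, 30, d), (k, 31, t, 40, 30, d), (k, 31, y, 30, 30, d), (u, 31, k, 28, 21, d), (u, 31, t, 40, 21, d), (u, 31, y, 30, 21, d), (w, 17, q, 39, 35, a), (w, 17, q, 39, 7, d), (w, 17, u, 21, 35, a), (w, 17, u, 21, 7, d), (w, 17, x, 27, 35, a), (w, 17, x, 27, 7, d)}.
Selection C ≠ 40: {(c, 31, k, 28, 11, x), (c, 31, k, 28, 29, m), (c, 31, y, 30, 11, x), (c, 31, y, 30, 29, m), (k, 31, k, 28, 30, d), (k, 31, y, 30, 30, d), (u, 31, k, 28, 21, d), (u, 31, y, 30, 21, d), (w, 17, q, 39, 35, a), (w, 17, q, 39, 7, d), (w, 17, u, 21, 35, a), (w, 17, u, 21, 7, d), (w, 17, x, 27, 35, a), (w, 17, x, 27, 7, d)}
Selection E ≥ 17: {(c, 31, k, 28, 11, x), (c, 31, k, 28, 29, m), (c, 31, y, 30, 11, x), (c, 31, y, 30, 29, m), (k, 31, k, 28, 30, d), (k, 31, y, 30, 30, d), (u, 31, k, 28, 21, d), (u, 31, y, 30, 21, d), (w, 17, q, 39, 35, a), (w, 17, q, 39, 7, d), (w, 17, u, 21, 35, a), (w, 17, u, 21, 7, d), (w, 17, x, 27, 35, a), (w, 17, x, 27, 7, d)}
π_{B, F, E} gives {(k, d, 31), (k, m, 31), (k, x, 31), (q, a, 17), (q, d, 17), (u, a, 17), (u, d, 17), (x, a, 17), (x, d, 17), (y, d, 31), (y, m, 31), (y, x, 31)} (2 duplicate(s) eliminated).

{(k, d, 31), (k, m, 31), (k, x, 31), (q, a, 17), (q, d, 17), (u, a, 17), (u, d, 17), (x, a, 17), (x, d, 17), (y, d, 31), (y, m, 31), (y, x, 31)}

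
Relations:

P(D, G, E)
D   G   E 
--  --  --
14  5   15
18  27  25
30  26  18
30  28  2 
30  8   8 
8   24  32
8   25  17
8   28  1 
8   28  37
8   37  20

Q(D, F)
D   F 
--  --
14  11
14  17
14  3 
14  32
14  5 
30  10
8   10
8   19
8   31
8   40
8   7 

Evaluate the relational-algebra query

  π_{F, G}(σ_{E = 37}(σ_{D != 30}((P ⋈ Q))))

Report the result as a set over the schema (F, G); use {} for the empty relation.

{(10, 28), (19, 28), (31, 28), (40, 28), (7, 28)}

Joining P and Q on D yields {(14, 5, 15, 11), (14, 5, 15, 17), (14, 5, 15, 3), (14, 5, 15, 32), (14, 5, 15, 5), (30, 26, 18, 10), (30, 28, 2, 10), (30, 8, 8, 10), (8, 24, 32, 10), (8, 24, 32, 19), (8, 24, 32, 31), (8, 24, 32, 40), (8, 24, 32, 7), (8, 25, 17, 10), (8, 25, 17, 19), (8, 25, 17, 31), (8, 25, 17, 40), (8, 25, 17, 7), (8, 28, 1, 10), (8, 28, 1, 19), (8, 28, 1, 31), (8, 28, 1, 40), (8, 28, 1, 7), (8, 28, 37, 10), (8, 28, 37, 19), (8, 28, 37, 31), (8, 28, 37, 40), (8, 28, 37, 7), (8, 37, 20, 10), (8, 37, 20, 19), (8, 37, 20, 31), (8, 37, 20, 40), (8, 37, 20, 7)}.
Selection D != 30: {(14, 5, 15, 11), (14, 5, 15, 17), (14, 5, 15, 3), (14, 5, 15, 32), (14, 5, 15, 5), (8, 24, 32, 10), (8, 24, 32, 19), (8, 24, 32, 31), (8, 24, 32, 40), (8, 24, 32, 7), (8, 25, 17, 10), (8, 25, 17, 19), (8, 25, 17, 31), (8, 25, 17, 40), (8, 25, 17, 7), (8, 28, 1, 10), (8, 28, 1, 19), (8, 28, 1, 31), (8, 28, 1, 40), (8, 28, 1, 7), (8, 28, 37, 10), (8, 28, 37, 19), (8, 28, 37, 31), (8, 28, 37, 40), (8, 28, 37, 7), (8, 37, 20, 10), (8, 37, 20, 19), (8, 37, 20, 31), (8, 37, 20, 40), (8, 37, 20, 7)}
Selection E = 37: {(8, 28, 37, 10), (8, 28, 37, 19), (8, 28, 37, 31), (8, 28, 37, 40), (8, 28, 37, 7)}
π[F, G]: project onto (F, G) → {(10, 28), (19, 28), (31, 28), (40, 28), (7, 28)}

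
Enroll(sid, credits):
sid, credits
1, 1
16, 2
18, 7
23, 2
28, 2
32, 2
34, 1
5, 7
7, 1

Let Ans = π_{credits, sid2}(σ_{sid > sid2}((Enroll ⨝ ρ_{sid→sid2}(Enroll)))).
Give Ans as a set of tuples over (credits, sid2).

ρ[sid→sid2]: schema becomes (sid2, credits); tuples unchanged.
Enroll ⋈ ρ_{sid→sid2}(Enroll) (natural join on credits): {(1, 1, 1), (1, 1, 34), (1, 1, 7), (16, 2, 16), (16, 2, 23), (16, 2, 28), (16, 2, 32), (18, 7, 18), (18, 7, 5), (23, 2, 16), (23, 2, 23), (23, 2, 28), (23, 2, 32), (28, 2, 16), (28, 2, 23), (28, 2, 28), (28, 2, 32), (32, 2, 16), (32, 2, 23), (32, 2, 28), (32, 2, 32), (34, 1, 1), (34, 1, 34), (34, 1, 7), (5, 7, 18), (5, 7, 5), (7, 1, 1), (7, 1, 34), (7, 1, 7)}
σ[sid > sid2]: keep tuples satisfying sid > sid2 → {(18, 7, 5), (23, 2, 16), (28, 2, 16), (28, 2, 23), (32, 2, 16), (32, 2, 23), (32, 2, 28), (34, 1, 1), (34, 1, 7), (7, 1, 1)}
π_{credits, sid2} gives {(1, 1), (1, 7), (2, 16), (2, 23), (2, 28), (7, 5)} (4 duplicate(s) eliminated).

{(1, 1), (1, 7), (2, 16), (2, 23), (2, 28), (7, 5)}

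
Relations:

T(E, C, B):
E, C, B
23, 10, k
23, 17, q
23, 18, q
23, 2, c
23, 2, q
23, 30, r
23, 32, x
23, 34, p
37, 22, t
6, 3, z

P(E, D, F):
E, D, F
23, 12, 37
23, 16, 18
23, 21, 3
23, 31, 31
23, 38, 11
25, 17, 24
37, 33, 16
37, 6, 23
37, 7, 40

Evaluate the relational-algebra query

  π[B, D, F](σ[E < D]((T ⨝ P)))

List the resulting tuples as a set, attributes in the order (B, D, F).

Natural join on E: {(23, 10, k, 12, 37), (23, 10, k, 16, 18), (23, 10, k, 21, 3), (23, 10, k, 31, 31), (23, 10, k, 38, 11), (23, 17, q, 12, 37), (23, 17, q, 16, 18), (23, 17, q, 21, 3), (23, 17, q, 31, 31), (23, 17, q, 38, 11), (23, 18, q, 12, 37), (23, 18, q, 16, 18), (23, 18, q, 21, 3), (23, 18, q, 31, 31), (23, 18, q, 38, 11), (23, 2, c, 12, 37), (23, 2, c, 16, 18), (23, 2, c, 21, 3), (23, 2, c, 31, 31), (23, 2, c, 38, 11), (23, 2, q, 12, 37), (23, 2, q, 16, 18), (23, 2, q, 21, 3), (23, 2, q, 31, 31), (23, 2, q, 38, 11), (23, 30, r, 12, 37), (23, 30, r, 16, 18), (23, 30, r, 21, 3), (23, 30, r, 31, 31), (23, 30, r, 38, 11), (23, 32, x, 12, 37), (23, 32, x, 16, 18), (23, 32, x, 21, 3), (23, 32, x, 31, 31), (23, 32, x, 38, 11), (23, 34, p, 12, 37), (23, 34, p, 16, 18), (23, 34, p, 21, 3), (23, 34, p, 31, 31), (23, 34, p, 38, 11), (37, 22, t, 33, 16), (37, 22, t, 6, 23), (37, 22, t, 7, 40)}
Selection E < D: {(23, 10, k, 31, 31), (23, 10, k, 38, 11), (23, 17, q, 31, 31), (23, 17, q, 38, 11), (23, 18, q, 31, 31), (23, 18, q, 38, 11), (23, 2, c, 31, 31), (23, 2, c, 38, 11), (23, 2, q, 31, 31), (23, 2, q, 38, 11), (23, 30, r, 31, 31), (23, 30, r, 38, 11), (23, 32, x, 31, 31), (23, 32, x, 38, 11), (23, 34, p, 31, 31), (23, 34, p, 38, 11)}
Keep only column(s) B, D, F (4 duplicate(s) eliminated): {(c, 31, 31), (c, 38, 11), (k, 31, 31), (k, 38, 11), (p, 31, 31), (p, 38, 11), (q, 31, 31), (q, 38, 11), (r, 31, 31), (r, 38, 11), (x, 31, 31), (x, 38, 11)}

{(c, 31, 31), (c, 38, 11), (k, 31, 31), (k, 38, 11), (p, 31, 31), (p, 38, 11), (q, 31, 31), (q, 38, 11), (r, 31, 31), (r, 38, 11), (x, 31, 31), (x, 38, 11)}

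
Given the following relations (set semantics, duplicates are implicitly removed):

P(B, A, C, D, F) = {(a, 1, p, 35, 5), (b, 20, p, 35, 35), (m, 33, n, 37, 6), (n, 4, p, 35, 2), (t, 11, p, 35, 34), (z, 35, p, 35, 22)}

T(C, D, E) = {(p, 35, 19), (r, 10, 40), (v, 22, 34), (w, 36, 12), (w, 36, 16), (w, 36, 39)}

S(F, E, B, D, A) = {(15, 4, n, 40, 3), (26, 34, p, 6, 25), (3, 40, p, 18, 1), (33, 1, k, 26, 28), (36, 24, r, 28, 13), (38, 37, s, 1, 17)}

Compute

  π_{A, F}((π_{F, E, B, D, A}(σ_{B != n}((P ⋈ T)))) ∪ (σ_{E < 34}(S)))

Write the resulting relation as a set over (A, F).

{(1, 5), (11, 34), (13, 36), (20, 35), (28, 33), (3, 15), (35, 22)}

Joining P and T on C, D yields {(a, 1, p, 35, 5, 19), (b, 20, p, 35, 35, 19), (n, 4, p, 35, 2, 19), (t, 11, p, 35, 34, 19), (z, 35, p, 35, 22, 19)}.
Apply σ_{B != n}; surviving tuples: {(a, 1, p, 35, 5, 19), (b, 20, p, 35, 35, 19), (t, 11, p, 35, 34, 19), (z, 35, p, 35, 22, 19)}
π[F, E, B, D, A]: project onto (F, E, B, D, A) → {(22, 19, z, 35, 35), (34, 19, t, 35, 11), (35, 19, b, 35, 20), (5, 19, a, 35, 1)}
Apply σ_{E < 34}; surviving tuples: {(15, 4, n, 40, 3), (33, 1, k, 26, 28), (36, 24, r, 28, 13)}
Set union of the two operands is {(15, 4, n, 40, 3), (22, 19, z, 35, 35), (33, 1, k, 26, 28), (34, 19, t, 35, 11), (35, 19, b, 35, 20), (36, 24, r, 28, 13), (5, 19, a, 35, 1)}.
π[A, F]: project onto (A, F) → {(1, 5), (11, 34), (13, 36), (20, 35), (28, 33), (3, 15), (35, 22)}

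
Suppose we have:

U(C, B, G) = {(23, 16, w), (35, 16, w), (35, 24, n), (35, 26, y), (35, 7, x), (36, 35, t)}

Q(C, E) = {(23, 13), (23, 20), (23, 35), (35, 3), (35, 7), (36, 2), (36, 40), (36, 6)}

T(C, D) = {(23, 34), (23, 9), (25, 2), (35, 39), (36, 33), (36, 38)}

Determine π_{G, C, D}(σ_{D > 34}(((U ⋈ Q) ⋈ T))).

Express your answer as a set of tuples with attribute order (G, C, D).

{(n, 35, 39), (t, 36, 38), (w, 35, 39), (x, 35, 39), (y, 35, 39)}

Natural join on C: {(23, 16, w, 13), (23, 16, w, 20), (23, 16, w, 35), (35, 16, w, 3), (35, 16, w, 7), (35, 24, n, 3), (35, 24, n, 7), (35, 26, y, 3), (35, 26, y, 7), (35, 7, x, 3), (35, 7, x, 7), (36, 35, t, 2), (36, 35, t, 40), (36, 35, t, 6)}
Natural join on C: {(23, 16, w, 13, 34), (23, 16, w, 13, 9), (23, 16, w, 20, 34), (23, 16, w, 20, 9), (23, 16, w, 35, 34), (23, 16, w, 35, 9), (35, 16, w, 3, 39), (35, 16, w, 7, 39), (35, 24, n, 3, 39), (35, 24, n, 7, 39), (35, 26, y, 3, 39), (35, 26, y, 7, 39), (35, 7, x, 3, 39), (35, 7, x, 7, 39), (36, 35, t, 2, 33), (36, 35, t, 2, 38), (36, 35, t, 40, 33), (36, 35, t, 40, 38), (36, 35, t, 6, 33), (36, 35, t, 6, 38)}
σ[D > 34]: keep tuples satisfying D > 34 → {(35, 16, w, 3, 39), (35, 16, w, 7, 39), (35, 24, n, 3, 39), (35, 24, n, 7, 39), (35, 26, y, 3, 39), (35, 26, y, 7, 39), (35, 7, x, 3, 39), (35, 7, x, 7, 39), (36, 35, t, 2, 38), (36, 35, t, 40, 38), (36, 35, t, 6, 38)}
Keep only column(s) G, C, D (6 duplicate(s) eliminated): {(n, 35, 39), (t, 36, 38), (w, 35, 39), (x, 35, 39), (y, 35, 39)}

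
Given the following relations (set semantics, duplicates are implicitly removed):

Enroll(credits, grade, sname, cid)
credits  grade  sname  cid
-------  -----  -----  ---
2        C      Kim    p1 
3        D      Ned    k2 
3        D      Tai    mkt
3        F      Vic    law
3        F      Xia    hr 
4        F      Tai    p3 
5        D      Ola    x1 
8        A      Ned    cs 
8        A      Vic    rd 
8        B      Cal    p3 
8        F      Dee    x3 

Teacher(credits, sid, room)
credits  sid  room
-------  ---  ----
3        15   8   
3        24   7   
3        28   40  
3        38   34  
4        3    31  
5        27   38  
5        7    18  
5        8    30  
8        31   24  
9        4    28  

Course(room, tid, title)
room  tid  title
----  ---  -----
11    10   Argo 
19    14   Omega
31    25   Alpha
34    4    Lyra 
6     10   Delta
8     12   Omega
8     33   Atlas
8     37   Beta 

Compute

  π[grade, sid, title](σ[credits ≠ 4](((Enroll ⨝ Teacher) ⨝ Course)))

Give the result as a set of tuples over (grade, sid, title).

Natural join on credits: {(3, D, Ned, k2, 15, 8), (3, D, Ned, k2, 24, 7), (3, D, Ned, k2, 28, 40), (3, D, Ned, k2, 38, 34), (3, D, Tai, mkt, 15, 8), (3, D, Tai, mkt, 24, 7), (3, D, Tai, mkt, 28, 40), (3, D, Tai, mkt, 38, 34), (3, F, Vic, law, 15, 8), (3, F, Vic, law, 24, 7), (3, F, Vic, law, 28, 40), (3, F, Vic, law, 38, 34), (3, F, Xia, hr, 15, 8), (3, F, Xia, hr, 24, 7), (3, F, Xia, hr, 28, 40), (3, F, Xia, hr, 38, 34), (4, F, Tai, p3, 3, 31), (5, D, Ola, x1, 27, 38), (5, D, Ola, x1, 7, 18), (5, D, Ola, x1, 8, 30), (8, A, Ned, cs, 31, 24), (8, A, Vic, rd, 31, 24), (8, B, Cal, p3, 31, 24), (8, F, Dee, x3, 31, 24)}
Natural join on room: {(3, D, Ned, k2, 15, 8, 12, Omega), (3, D, Ned, k2, 15, 8, 33, Atlas), (3, D, Ned, k2, 15, 8, 37, Beta), (3, D, Ned, k2, 38, 34, 4, Lyra), (3, D, Tai, mkt, 15, 8, 12, Omega), (3, D, Tai, mkt, 15, 8, 33, Atlas), (3, D, Tai, mkt, 15, 8, 37, Beta), (3, D, Tai, mkt, 38, 34, 4, Lyra), (3, F, Vic, law, 15, 8, 12, Omega), (3, F, Vic, law, 15, 8, 33, Atlas), (3, F, Vic, law, 15, 8, 37, Beta), (3, F, Vic, law, 38, 34, 4, Lyra), (3, F, Xia, hr, 15, 8, 12, Omega), (3, F, Xia, hr, 15, 8, 33, Atlas), (3, F, Xia, hr, 15, 8, 37, Beta), (3, F, Xia, hr, 38, 34, 4, Lyra), (4, F, Tai, p3, 3, 31, 25, Alpha)}
Filtering on credits ≠ 4 leaves {(3, D, Ned, k2, 15, 8, 12, Omega), (3, D, Ned, k2, 15, 8, 33, Atlas), (3, D, Ned, k2, 15, 8, 37, Beta), (3, D, Ned, k2, 38, 34, 4, Lyra), (3, D, Tai, mkt, 15, 8, 12, Omega), (3, D, Tai, mkt, 15, 8, 33, Atlas), (3, D, Tai, mkt, 15, 8, 37, Beta), (3, D, Tai, mkt, 38, 34, 4, Lyra), (3, F, Vic, law, 15, 8, 12, Omega), (3, F, Vic, law, 15, 8, 33, Atlas), (3, F, Vic, law, 15, 8, 37, Beta), (3, F, Vic, law, 38, 34, 4, Lyra), (3, F, Xia, hr, 15, 8, 12, Omega), (3, F, Xia, hr, 15, 8, 33, Atlas), (3, F, Xia, hr, 15, 8, 37, Beta), (3, F, Xia, hr, 38, 34, 4, Lyra)}.
π_{grade, sid, title} gives {(D, 15, Atlas), (D, 15, Beta), (D, 15, Omega), (D, 38, Lyra), (F, 15, Atlas), (F, 15, Beta), (F, 15, Omega), (F, 38, Lyra)} (8 duplicate(s) eliminated).

{(D, 15, Atlas), (D, 15, Beta), (D, 15, Omega), (D, 38, Lyra), (F, 15, Atlas), (F, 15, Beta), (F, 15, Omega), (F, 38, Lyra)}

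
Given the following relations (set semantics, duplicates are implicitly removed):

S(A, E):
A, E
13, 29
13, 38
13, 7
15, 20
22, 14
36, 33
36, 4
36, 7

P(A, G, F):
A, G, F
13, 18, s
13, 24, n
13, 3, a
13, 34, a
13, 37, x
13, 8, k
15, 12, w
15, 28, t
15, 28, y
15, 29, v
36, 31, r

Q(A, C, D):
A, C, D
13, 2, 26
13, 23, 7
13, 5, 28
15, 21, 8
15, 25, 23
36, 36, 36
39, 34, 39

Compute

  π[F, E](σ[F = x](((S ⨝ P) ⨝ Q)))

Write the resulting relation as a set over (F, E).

Joining S and P on A yields {(13, 29, 18, s), (13, 29, 24, n), (13, 29, 3, a), (13, 29, 34, a), (13, 29, 37, x), (13, 29, 8, k), (13, 38, 18, s), (13, 38, 24, n), (13, 38, 3, a), (13, 38, 34, a), (13, 38, 37, x), (13, 38, 8, k), (13, 7, 18, s), (13, 7, 24, n), (13, 7, 3, a), (13, 7, 34, a), (13, 7, 37, x), (13, 7, 8, k), (15, 20, 12, w), (15, 20, 28, t), (15, 20, 28, y), (15, 20, 29, v), (36, 33, 31, r), (36, 4, 31, r), (36, 7, 31, r)}.
Joining (S ⨝ P) and Q on A yields {(13, 29, 18, s, 2, 26), (13, 29, 18, s, 23, 7), (13, 29, 18, s, 5, 28), (13, 29, 24, n, 2, 26), (13, 29, 24, n, 23, 7), (13, 29, 24, n, 5, 28), (13, 29, 3, a, 2, 26), (13, 29, 3, a, 23, 7), (13, 29, 3, a, 5, 28), (13, 29, 34, a, 2, 26), (13, 29, 34, a, 23, 7), (13, 29, 34, a, 5, 28), (13, 29, 37, x, 2, 26), (13, 29, 37, x, 23, 7), (13, 29, 37, x, 5, 28), (13, 29, 8, k, 2, 26), (13, 29, 8, k, 23, 7), (13, 29, 8, k, 5, 28), (13, 38, 18, s, 2, 26), (13, 38, 18, s, 23, 7), (13, 38, 18, s, 5, 28), (13, 38, 24, n, 2, 26), (13, 38, 24, n, 23, 7), (13, 38, 24, n, 5, 28), (13, 38, 3, a, 2, 26), (13, 38, 3, a, 23, 7), (13, 38, 3, a, 5, 28), (13, 38, 34, a, 2, 26), (13, 38, 34, a, 23, 7), (13, 38, 34, a, 5, 28), (13, 38, 37, x, 2, 26), (13, 38, 37, x, 23, 7), (13, 38, 37, x, 5, 28), (13, 38, 8, k, 2, 26), (13, 38, 8, k, 23, 7), (13, 38, 8, k, 5, 28), (13, 7, 18, s, 2, 26), (13, 7, 18, s, 23, 7), (13, 7, 18, s, 5, 28), (13, 7, 24, n, 2, 26), (13, 7, 24, n, 23, 7), (13, 7, 24, n, 5, 28), (13, 7, 3, a, 2, 26), (13, 7, 3, a, 23, 7), (13, 7, 3, a, 5, 28), (13, 7, 34, a, 2, 26), (13, 7, 34, a, 23, 7), (13, 7, 34, a, 5, 28), (13, 7, 37, x, 2, 26), (13, 7, 37, x, 23, 7), (13, 7, 37, x, 5, 28), (13, 7, 8, k, 2, 26), (13, 7, 8, k, 23, 7), (13, 7, 8, k, 5, 28), (15, 20, 12, w, 21, 8), (15, 20, 12, w, 25, 23), (15, 20, 28, t, 21, 8), (15, 20, 28, t, 25, 23), (15, 20, 28, y, 21, 8), (15, 20, 28, y, 25, 23), (15, 20, 29, v, 21, 8), (15, 20, 29, v, 25, 23), (36, 33, 31, r, 36, 36), (36, 4, 31, r, 36, 36), (36, 7, 31, r, 36, 36)}.
Selection F = x: {(13, 29, 37, x, 2, 26), (13, 29, 37, x, 23, 7), (13, 29, 37, x, 5, 28), (13, 38, 37, x, 2, 26), (13, 38, 37, x, 23, 7), (13, 38, 37, x, 5, 28), (13, 7, 37, x, 2, 26), (13, 7, 37, x, 23, 7), (13, 7, 37, x, 5, 28)}
π[F, E]: project onto (F, E) (6 duplicate(s) eliminated) → {(x, 29), (x, 38), (x, 7)}

{(x, 29), (x, 38), (x, 7)}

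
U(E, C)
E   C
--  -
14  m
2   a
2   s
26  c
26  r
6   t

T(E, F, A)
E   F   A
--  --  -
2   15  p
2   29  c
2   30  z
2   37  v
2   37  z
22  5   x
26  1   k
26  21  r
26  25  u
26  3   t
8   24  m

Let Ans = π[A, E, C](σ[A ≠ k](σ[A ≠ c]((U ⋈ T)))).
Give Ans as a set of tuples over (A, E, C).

{(p, 2, a), (p, 2, s), (r, 26, c), (r, 26, r), (t, 26, c), (t, 26, r), (u, 26, c), (u, 26, r), (v, 2, a), (v, 2, s), (z, 2, a), (z, 2, s)}

Joining U and T on E yields {(2, a, 15, p), (2, a, 29, c), (2, a, 30, z), (2, a, 37, v), (2, a, 37, z), (2, s, 15, p), (2, s, 29, c), (2, s, 30, z), (2, s, 37, v), (2, s, 37, z), (26, c, 1, k), (26, c, 21, r), (26, c, 25, u), (26, c, 3, t), (26, r, 1, k), (26, r, 21, r), (26, r, 25, u), (26, r, 3, t)}.
σ[A ≠ c]: keep tuples satisfying A ≠ c → {(2, a, 15, p), (2, a, 30, z), (2, a, 37, v), (2, a, 37, z), (2, s, 15, p), (2, s, 30, z), (2, s, 37, v), (2, s, 37, z), (26, c, 1, k), (26, c, 21, r), (26, c, 25, u), (26, c, 3, t), (26, r, 1, k), (26, r, 21, r), (26, r, 25, u), (26, r, 3, t)}
σ[A ≠ k]: keep tuples satisfying A ≠ k → {(2, a, 15, p), (2, a, 30, z), (2, a, 37, v), (2, a, 37, z), (2, s, 15, p), (2, s, 30, z), (2, s, 37, v), (2, s, 37, z), (26, c, 21, r), (26, c, 25, u), (26, c, 3, t), (26, r, 21, r), (26, r, 25, u), (26, r, 3, t)}
Projecting to A, E, C (2 duplicate(s) eliminated): {(p, 2, a), (p, 2, s), (r, 26, c), (r, 26, r), (t, 26, c), (t, 26, r), (u, 26, c), (u, 26, r), (v, 2, a), (v, 2, s), (z, 2, a), (z, 2, s)}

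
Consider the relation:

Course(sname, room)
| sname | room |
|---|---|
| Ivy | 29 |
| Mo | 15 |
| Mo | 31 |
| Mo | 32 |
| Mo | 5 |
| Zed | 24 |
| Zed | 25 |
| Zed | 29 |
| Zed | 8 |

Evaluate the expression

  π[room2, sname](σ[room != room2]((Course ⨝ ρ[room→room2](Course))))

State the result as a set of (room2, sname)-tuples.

ρ[room→room2]: schema becomes (sname, room2); tuples unchanged.
Joining Course and ρ[room→room2](Course) on sname yields {(Ivy, 29, 29), (Mo, 15, 15), (Mo, 15, 31), (Mo, 15, 32), (Mo, 15, 5), (Mo, 31, 15), (Mo, 31, 31), (Mo, 31, 32), (Mo, 31, 5), (Mo, 32, 15), (Mo, 32, 31), (Mo, 32, 32), (Mo, 32, 5), (Mo, 5, 15), (Mo, 5, 31), (Mo, 5, 32), (Mo, 5, 5), (Zed, 24, 24), (Zed, 24, 25), (Zed, 24, 29), (Zed, 24, 8), (Zed, 25, 24), (Zed, 25, 25), (Zed, 25, 29), (Zed, 25, 8), (Zed, 29, 24), (Zed, 29, 25), (Zed, 29, 29), (Zed, 29, 8), (Zed, 8, 24), (Zed, 8, 25), (Zed, 8, 29), (Zed, 8, 8)}.
Selection room != room2: {(Mo, 15, 31), (Mo, 15, 32), (Mo, 15, 5), (Mo, 31, 15), (Mo, 31, 32), (Mo, 31, 5), (Mo, 32, 15), (Mo, 32, 31), (Mo, 32, 5), (Mo, 5, 15), (Mo, 5, 31), (Mo, 5, 32), (Zed, 24, 25), (Zed, 24, 29), (Zed, 24, 8), (Zed, 25, 24), (Zed, 25, 29), (Zed, 25, 8), (Zed, 29, 24), (Zed, 29, 25), (Zed, 29, 8), (Zed, 8, 24), (Zed, 8, 25), (Zed, 8, 29)}
Keep only column(s) room2, sname (16 duplicate(s) eliminated): {(15, Mo), (24, Zed), (25, Zed), (29, Zed), (31, Mo), (32, Mo), (5, Mo), (8, Zed)}

{(15, Mo), (24, Zed), (25, Zed), (29, Zed), (31, Mo), (32, Mo), (5, Mo), (8, Zed)}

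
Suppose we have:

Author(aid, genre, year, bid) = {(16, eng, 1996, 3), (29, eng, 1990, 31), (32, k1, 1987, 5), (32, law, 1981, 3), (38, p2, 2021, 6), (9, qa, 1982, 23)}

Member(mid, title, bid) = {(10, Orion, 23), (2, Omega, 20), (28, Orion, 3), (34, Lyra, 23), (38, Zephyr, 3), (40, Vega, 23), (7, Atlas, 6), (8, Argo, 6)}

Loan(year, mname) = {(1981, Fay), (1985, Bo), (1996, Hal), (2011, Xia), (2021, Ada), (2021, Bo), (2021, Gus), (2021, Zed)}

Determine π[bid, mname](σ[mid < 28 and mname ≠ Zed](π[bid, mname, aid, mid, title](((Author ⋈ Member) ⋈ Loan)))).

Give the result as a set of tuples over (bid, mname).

{(6, Ada), (6, Bo), (6, Gus)}

Natural join on bid: {(16, eng, 1996, 3, 28, Orion), (16, eng, 1996, 3, 38, Zephyr), (32, law, 1981, 3, 28, Orion), (32, law, 1981, 3, 38, Zephyr), (38, p2, 2021, 6, 7, Atlas), (38, p2, 2021, 6, 8, Argo), (9, qa, 1982, 23, 10, Orion), (9, qa, 1982, 23, 34, Lyra), (9, qa, 1982, 23, 40, Vega)}
Natural join on year: {(16, eng, 1996, 3, 28, Orion, Hal), (16, eng, 1996, 3, 38, Zephyr, Hal), (32, law, 1981, 3, 28, Orion, Fay), (32, law, 1981, 3, 38, Zephyr, Fay), (38, p2, 2021, 6, 7, Atlas, Ada), (38, p2, 2021, 6, 7, Atlas, Bo), (38, p2, 2021, 6, 7, Atlas, Gus), (38, p2, 2021, 6, 7, Atlas, Zed), (38, p2, 2021, 6, 8, Argo, Ada), (38, p2, 2021, 6, 8, Argo, Bo), (38, p2, 2021, 6, 8, Argo, Gus), (38, p2, 2021, 6, 8, Argo, Zed)}
π_{bid, mname, aid, mid, title} gives {(3, Fay, 32, 28, Orion), (3, Fay, 32, 38, Zephyr), (3, Hal, 16, 28, Orion), (3, Hal, 16, 38, Zephyr), (6, Ada, 38, 7, Atlas), (6, Ada, 38, 8, Argo), (6, Bo, 38, 7, Atlas), (6, Bo, 38, 8, Argo), (6, Gus, 38, 7, Atlas), (6, Gus, 38, 8, Argo), (6, Zed, 38, 7, Atlas), (6, Zed, 38, 8, Argo)}.
Selection mid < 28 and mname ≠ Zed: {(6, Ada, 38, 7, Atlas), (6, Ada, 38, 8, Argo), (6, Bo, 38, 7, Atlas), (6, Bo, 38, 8, Argo), (6, Gus, 38, 7, Atlas), (6, Gus, 38, 8, Argo)}
π_{bid, mname} gives {(6, Ada), (6, Bo), (6, Gus)} (3 duplicate(s) eliminated).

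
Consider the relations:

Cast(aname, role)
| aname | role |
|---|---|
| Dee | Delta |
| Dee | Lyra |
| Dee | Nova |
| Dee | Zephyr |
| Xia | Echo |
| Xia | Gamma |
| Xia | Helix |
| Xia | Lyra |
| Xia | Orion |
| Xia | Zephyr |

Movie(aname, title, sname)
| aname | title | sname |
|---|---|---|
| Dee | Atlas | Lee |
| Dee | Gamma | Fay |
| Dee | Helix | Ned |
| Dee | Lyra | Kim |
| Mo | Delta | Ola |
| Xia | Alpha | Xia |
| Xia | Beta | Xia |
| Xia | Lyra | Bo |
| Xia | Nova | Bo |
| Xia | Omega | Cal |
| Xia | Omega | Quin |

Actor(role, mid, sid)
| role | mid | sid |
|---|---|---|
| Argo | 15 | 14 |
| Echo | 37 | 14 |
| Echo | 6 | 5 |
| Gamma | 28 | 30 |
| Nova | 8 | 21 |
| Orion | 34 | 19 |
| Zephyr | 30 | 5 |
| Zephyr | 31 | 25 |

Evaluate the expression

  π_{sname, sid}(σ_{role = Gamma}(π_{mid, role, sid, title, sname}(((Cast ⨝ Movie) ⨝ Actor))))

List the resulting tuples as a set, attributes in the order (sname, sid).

{(Bo, 30), (Cal, 30), (Quin, 30), (Xia, 30)}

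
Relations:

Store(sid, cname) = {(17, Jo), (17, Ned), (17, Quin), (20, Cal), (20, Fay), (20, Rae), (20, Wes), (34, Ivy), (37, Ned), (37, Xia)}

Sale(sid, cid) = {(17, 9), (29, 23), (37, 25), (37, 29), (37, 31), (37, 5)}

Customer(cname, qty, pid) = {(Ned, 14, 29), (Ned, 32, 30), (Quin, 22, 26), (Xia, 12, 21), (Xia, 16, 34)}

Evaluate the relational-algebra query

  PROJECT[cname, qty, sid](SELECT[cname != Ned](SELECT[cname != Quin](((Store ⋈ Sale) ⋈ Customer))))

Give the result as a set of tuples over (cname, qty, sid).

Store ⋈ Sale (natural join on sid): {(17, Jo, 9), (17, Ned, 9), (17, Quin, 9), (37, Ned, 25), (37, Ned, 29), (37, Ned, 31), (37, Ned, 5), (37, Xia, 25), (37, Xia, 29), (37, Xia, 31), (37, Xia, 5)}
(Store ⋈ Sale) ⋈ Customer (natural join on cname): {(17, Ned, 9, 14, 29), (17, Ned, 9, 32, 30), (17, Quin, 9, 22, 26), (37, Ned, 25, 14, 29), (37, Ned, 25, 32, 30), (37, Ned, 29, 14, 29), (37, Ned, 29, 32, 30), (37, Ned, 31, 14, 29), (37, Ned, 31, 32, 30), (37, Ned, 5, 14, 29), (37, Ned, 5, 32, 30), (37, Xia, 25, 12, 21), (37, Xia, 25, 16, 34), (37, Xia, 29, 12, 21), (37, Xia, 29, 16, 34), (37, Xia, 31, 12, 21), (37, Xia, 31, 16, 34), (37, Xia, 5, 12, 21), (37, Xia, 5, 16, 34)}
Apply σ_{cname != Quin}; surviving tuples: {(17, Ned, 9, 14, 29), (17, Ned, 9, 32, 30), (37, Ned, 25, 14, 29), (37, Ned, 25, 32, 30), (37, Ned, 29, 14, 29), (37, Ned, 29, 32, 30), (37, Ned, 31, 14, 29), (37, Ned, 31, 32, 30), (37, Ned, 5, 14, 29), (37, Ned, 5, 32, 30), (37, Xia, 25, 12, 21), (37, Xia, 25, 16, 34), (37, Xia, 29, 12, 21), (37, Xia, 29, 16, 34), (37, Xia, 31, 12, 21), (37, Xia, 31, 16, 34), (37, Xia, 5, 12, 21), (37, Xia, 5, 16, 34)}
Apply σ_{cname != Ned}; surviving tuples: {(37, Xia, 25, 12, 21), (37, Xia, 25, 16, 34), (37, Xia, 29, 12, 21), (37, Xia, 29, 16, 34), (37, Xia, 31, 12, 21), (37, Xia, 31, 16, 34), (37, Xia, 5, 12, 21), (37, Xia, 5, 16, 34)}
Keep only column(s) cname, qty, sid (6 duplicate(s) eliminated): {(Xia, 12, 37), (Xia, 16, 37)}

{(Xia, 12, 37), (Xia, 16, 37)}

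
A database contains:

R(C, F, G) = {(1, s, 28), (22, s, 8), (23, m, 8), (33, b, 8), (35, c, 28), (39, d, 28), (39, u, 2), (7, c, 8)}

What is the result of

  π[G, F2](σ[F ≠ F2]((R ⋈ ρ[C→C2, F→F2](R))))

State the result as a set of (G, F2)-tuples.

{(28, c), (28, d), (28, s), (8, b), (8, c), (8, m), (8, s)}

ρ[C→C2, F→F2]: schema becomes (C2, F2, G); tuples unchanged.
Joining R and ρ[C→C2, F→F2](R) on G yields {(1, s, 28, 1, s), (1, s, 28, 35, c), (1, s, 28, 39, d), (22, s, 8, 22, s), (22, s, 8, 23, m), (22, s, 8, 33, b), (22, s, 8, 7, c), (23, m, 8, 22, s), (23, m, 8, 23, m), (23, m, 8, 33, b), (23, m, 8, 7, c), (33, b, 8, 22, s), (33, b, 8, 23, m), (33, b, 8, 33, b), (33, b, 8, 7, c), (35, c, 28, 1, s), (35, c, 28, 35, c), (35, c, 28, 39, d), (39, d, 28, 1, s), (39, d, 28, 35, c), (39, d, 28, 39, d), (39, u, 2, 39, u), (7, c, 8, 22, s), (7, c, 8, 23, m), (7, c, 8, 33, b), (7, c, 8, 7, c)}.
Apply σ_{F ≠ F2}; surviving tuples: {(1, s, 28, 35, c), (1, s, 28, 39, d), (22, s, 8, 23, m), (22, s, 8, 33, b), (22, s, 8, 7, c), (23, m, 8, 22, s), (23, m, 8, 33, b), (23, m, 8, 7, c), (33, b, 8, 22, s), (33, b, 8, 23, m), (33, b, 8, 7, c), (35, c, 28, 1, s), (35, c, 28, 39, d), (39, d, 28, 1, s), (39, d, 28, 35, c), (7, c, 8, 22, s), (7, c, 8, 23, m), (7, c, 8, 33, b)}
π_{G, F2} gives {(28, c), (28, d), (28, s), (8, b), (8, c), (8, m), (8, s)} (11 duplicate(s) eliminated).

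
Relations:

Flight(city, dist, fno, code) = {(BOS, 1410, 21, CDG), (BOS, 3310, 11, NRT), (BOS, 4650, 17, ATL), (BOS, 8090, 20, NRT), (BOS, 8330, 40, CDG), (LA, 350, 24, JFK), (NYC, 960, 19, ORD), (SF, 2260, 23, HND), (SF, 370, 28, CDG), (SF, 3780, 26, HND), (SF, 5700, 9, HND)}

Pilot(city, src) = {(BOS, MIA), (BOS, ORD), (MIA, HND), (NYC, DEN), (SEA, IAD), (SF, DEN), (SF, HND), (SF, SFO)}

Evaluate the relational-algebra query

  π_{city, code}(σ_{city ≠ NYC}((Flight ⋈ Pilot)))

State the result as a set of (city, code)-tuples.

Natural join on city: {(BOS, 1410, 21, CDG, MIA), (BOS, 1410, 21, CDG, ORD), (BOS, 3310, 11, NRT, MIA), (BOS, 3310, 11, NRT, ORD), (BOS, 4650, 17, ATL, MIA), (BOS, 4650, 17, ATL, ORD), (BOS, 8090, 20, NRT, MIA), (BOS, 8090, 20, NRT, ORD), (BOS, 8330, 40, CDG, MIA), (BOS, 8330, 40, CDG, ORD), (NYC, 960, 19, ORD, DEN), (SF, 2260, 23, HND, DEN), (SF, 2260, 23, HND, HND), (SF, 2260, 23, HND, SFO), (SF, 370, 28, CDG, DEN), (SF, 370, 28, CDG, HND), (SF, 370, 28, CDG, SFO), (SF, 3780, 26, HND, DEN), (SF, 3780, 26, HND, HND), (SF, 3780, 26, HND, SFO), (SF, 5700, 9, HND, DEN), (SF, 5700, 9, HND, HND), (SF, 5700, 9, HND, SFO)}
Filtering on city ≠ NYC leaves {(BOS, 1410, 21, CDG, MIA), (BOS, 1410, 21, CDG, ORD), (BOS, 3310, 11, NRT, MIA), (BOS, 3310, 11, NRT, ORD), (BOS, 4650, 17, ATL, MIA), (BOS, 4650, 17, ATL, ORD), (BOS, 8090, 20, NRT, MIA), (BOS, 8090, 20, NRT, ORD), (BOS, 8330, 40, CDG, MIA), (BOS, 8330, 40, CDG, ORD), (SF, 2260, 23, HND, DEN), (SF, 2260, 23, HND, HND), (SF, 2260, 23, HND, SFO), (SF, 370, 28, CDG, DEN), (SF, 370, 28, CDG, HND), (SF, 370, 28, CDG, SFO), (SF, 3780, 26, HND, DEN), (SF, 3780, 26, HND, HND), (SF, 3780, 26, HND, SFO), (SF, 5700, 9, HND, DEN), (SF, 5700, 9, HND, HND), (SF, 5700, 9, HND, SFO)}.
Projecting to city, code (17 duplicate(s) eliminated): {(BOS, ATL), (BOS, CDG), (BOS, NRT), (SF, CDG), (SF, HND)}

{(BOS, ATL), (BOS, CDG), (BOS, NRT), (SF, CDG), (SF, HND)}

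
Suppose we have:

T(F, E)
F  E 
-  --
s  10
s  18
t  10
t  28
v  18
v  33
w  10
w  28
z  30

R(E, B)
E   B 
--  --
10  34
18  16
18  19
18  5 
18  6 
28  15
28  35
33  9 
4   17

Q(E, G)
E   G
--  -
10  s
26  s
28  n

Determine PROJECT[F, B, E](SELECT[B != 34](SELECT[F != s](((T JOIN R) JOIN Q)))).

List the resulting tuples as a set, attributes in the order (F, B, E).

{(t, 15, 28), (t, 35, 28), (w, 15, 28), (w, 35, 28)}

T ⋈ R (natural join on E): {(s, 10, 34), (s, 18, 16), (s, 18, 19), (s, 18, 5), (s, 18, 6), (t, 10, 34), (t, 28, 15), (t, 28, 35), (v, 18, 16), (v, 18, 19), (v, 18, 5), (v, 18, 6), (v, 33, 9), (w, 10, 34), (w, 28, 15), (w, 28, 35)}
(T JOIN R) ⋈ Q (natural join on E): {(s, 10, 34, s), (t, 10, 34, s), (t, 28, 15, n), (t, 28, 35, n), (w, 10, 34, s), (w, 28, 15, n), (w, 28, 35, n)}
Selection F != s: {(t, 10, 34, s), (t, 28, 15, n), (t, 28, 35, n), (w, 10, 34, s), (w, 28, 15, n), (w, 28, 35, n)}
Selection B != 34: {(t, 28, 15, n), (t, 28, 35, n), (w, 28, 15, n), (w, 28, 35, n)}
π_{F, B, E} gives {(t, 15, 28), (t, 35, 28), (w, 15, 28), (w, 35, 28)}.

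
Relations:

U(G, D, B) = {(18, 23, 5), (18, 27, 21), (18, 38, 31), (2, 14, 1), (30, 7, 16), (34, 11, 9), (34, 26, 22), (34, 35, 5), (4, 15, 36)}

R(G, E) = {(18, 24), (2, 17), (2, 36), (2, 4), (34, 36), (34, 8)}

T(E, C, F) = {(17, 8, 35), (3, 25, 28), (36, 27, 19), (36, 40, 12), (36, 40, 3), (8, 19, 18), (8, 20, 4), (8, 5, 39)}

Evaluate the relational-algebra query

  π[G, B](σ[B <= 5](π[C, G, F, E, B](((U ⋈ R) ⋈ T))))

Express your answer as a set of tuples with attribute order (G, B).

{(2, 1), (34, 5)}

Natural join on G: {(18, 23, 5, 24), (18, 27, 21, 24), (18, 38, 31, 24), (2, 14, 1, 17), (2, 14, 1, 36), (2, 14, 1, 4), (34, 11, 9, 36), (34, 11, 9, 8), (34, 26, 22, 36), (34, 26, 22, 8), (34, 35, 5, 36), (34, 35, 5, 8)}
Natural join on E: {(2, 14, 1, 17, 8, 35), (2, 14, 1, 36, 27, 19), (2, 14, 1, 36, 40, 12), (2, 14, 1, 36, 40, 3), (34, 11, 9, 36, 27, 19), (34, 11, 9, 36, 40, 12), (34, 11, 9, 36, 40, 3), (34, 11, 9, 8, 19, 18), (34, 11, 9, 8, 20, 4), (34, 11, 9, 8, 5, 39), (34, 26, 22, 36, 27, 19), (34, 26, 22, 36, 40, 12), (34, 26, 22, 36, 40, 3), (34, 26, 22, 8, 19, 18), (34, 26, 22, 8, 20, 4), (34, 26, 22, 8, 5, 39), (34, 35, 5, 36, 27, 19), (34, 35, 5, 36, 40, 12), (34, 35, 5, 36, 40, 3), (34, 35, 5, 8, 19, 18), (34, 35, 5, 8, 20, 4), (34, 35, 5, 8, 5, 39)}
π[C, G, F, E, B]: project onto (C, G, F, E, B) → {(19, 34, 18, 8, 22), (19, 34, 18, 8, 5), (19, 34, 18, 8, 9), (20, 34, 4, 8, 22), (20, 34, 4, 8, 5), (20, 34, 4, 8, 9), (27, 2, 19, 36, 1), (27, 34, 19, 36, 22), (27, 34, 19, 36, 5), (27, 34, 19, 36, 9), (40, 2, 12, 36, 1), (40, 2, 3, 36, 1), (40, 34, 12, 36, 22), (40, 34, 12, 36, 5), (40, 34, 12, 36, 9), (40, 34, 3, 36, 22), (40, 34, 3, 36, 5), (40, 34, 3, 36, 9), (5, 34, 39, 8, 22), (5, 34, 39, 8, 5), (5, 34, 39, 8, 9), (8, 2, 35, 17, 1)}
Selection B <= 5: {(19, 34, 18, 8, 5), (20, 34, 4, 8, 5), (27, 2, 19, 36, 1), (27, 34, 19, 36, 5), (40, 2, 12, 36, 1), (40, 2, 3, 36, 1), (40, 34, 12, 36, 5), (40, 34, 3, 36, 5), (5, 34, 39, 8, 5), (8, 2, 35, 17, 1)}
π[G, B]: project onto (G, B) (8 duplicate(s) eliminated) → {(2, 1), (34, 5)}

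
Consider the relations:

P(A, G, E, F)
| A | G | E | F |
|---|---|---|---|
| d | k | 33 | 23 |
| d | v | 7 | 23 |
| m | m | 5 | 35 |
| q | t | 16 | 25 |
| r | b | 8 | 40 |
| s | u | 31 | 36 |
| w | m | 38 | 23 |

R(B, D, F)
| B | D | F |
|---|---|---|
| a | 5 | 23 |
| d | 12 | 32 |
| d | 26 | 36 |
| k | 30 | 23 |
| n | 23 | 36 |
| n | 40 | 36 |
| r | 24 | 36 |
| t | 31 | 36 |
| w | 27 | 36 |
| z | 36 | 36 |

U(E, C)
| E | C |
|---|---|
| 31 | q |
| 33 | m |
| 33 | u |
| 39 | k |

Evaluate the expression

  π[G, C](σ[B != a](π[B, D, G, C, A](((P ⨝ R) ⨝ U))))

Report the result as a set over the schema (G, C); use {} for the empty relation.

{(k, m), (k, u), (u, q)}

Joining P and R on F yields {(d, k, 33, 23, a, 5), (d, k, 33, 23, k, 30), (d, v, 7, 23, a, 5), (d, v, 7, 23, k, 30), (s, u, 31, 36, d, 26), (s, u, 31, 36, n, 23), (s, u, 31, 36, n, 40), (s, u, 31, 36, r, 24), (s, u, 31, 36, t, 31), (s, u, 31, 36, w, 27), (s, u, 31, 36, z, 36), (w, m, 38, 23, a, 5), (w, m, 38, 23, k, 30)}.
Joining (P ⨝ R) and U on E yields {(d, k, 33, 23, a, 5, m), (d, k, 33, 23, a, 5, u), (d, k, 33, 23, k, 30, m), (d, k, 33, 23, k, 30, u), (s, u, 31, 36, d, 26, q), (s, u, 31, 36, n, 23, q), (s, u, 31, 36, n, 40, q), (s, u, 31, 36, r, 24, q), (s, u, 31, 36, t, 31, q), (s, u, 31, 36, w, 27, q), (s, u, 31, 36, z, 36, q)}.
π_{B, D, G, C, A} gives {(a, 5, k, m, d), (a, 5, k, u, d), (d, 26, u, q, s), (k, 30, k, m, d), (k, 30, k, u, d), (n, 23, u, q, s), (n, 40, u, q, s), (r, 24, u, q, s), (t, 31, u, q, s), (w, 27, u, q, s), (z, 36, u, q, s)}.
σ[B != a]: keep tuples satisfying B != a → {(d, 26, u, q, s), (k, 30, k, m, d), (k, 30, k, u, d), (n, 23, u, q, s), (n, 40, u, q, s), (r, 24, u, q, s), (t, 31, u, q, s), (w, 27, u, q, s), (z, 36, u, q, s)}
π_{G, C} gives {(k, m), (k, u), (u, q)} (6 duplicate(s) eliminated).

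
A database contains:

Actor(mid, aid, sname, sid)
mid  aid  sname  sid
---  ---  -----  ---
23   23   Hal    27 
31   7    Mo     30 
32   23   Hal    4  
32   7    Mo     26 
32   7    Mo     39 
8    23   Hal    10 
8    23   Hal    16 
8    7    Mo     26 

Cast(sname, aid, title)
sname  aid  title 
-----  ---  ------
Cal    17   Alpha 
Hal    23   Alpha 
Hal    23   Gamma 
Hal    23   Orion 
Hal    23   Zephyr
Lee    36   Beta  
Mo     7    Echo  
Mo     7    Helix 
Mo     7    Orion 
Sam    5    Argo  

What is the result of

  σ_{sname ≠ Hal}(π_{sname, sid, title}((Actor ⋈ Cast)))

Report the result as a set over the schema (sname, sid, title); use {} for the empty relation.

Joining Actor and Cast on aid, sname yields {(23, 23, Hal, 27, Alpha), (23, 23, Hal, 27, Gamma), (23, 23, Hal, 27, Orion), (23, 23, Hal, 27, Zephyr), (31, 7, Mo, 30, Echo), (31, 7, Mo, 30, Helix), (31, 7, Mo, 30, Orion), (32, 23, Hal, 4, Alpha), (32, 23, Hal, 4, Gamma), (32, 23, Hal, 4, Orion), (32, 23, Hal, 4, Zephyr), (32, 7, Mo, 26, Echo), (32, 7, Mo, 26, Helix), (32, 7, Mo, 26, Orion), (32, 7, Mo, 39, Echo), (32, 7, Mo, 39, Helix), (32, 7, Mo, 39, Orion), (8, 23, Hal, 10, Alpha), (8, 23, Hal, 10, Gamma), (8, 23, Hal, 10, Orion), (8, 23, Hal, 10, Zephyr), (8, 23, Hal, 16, Alpha), (8, 23, Hal, 16, Gamma), (8, 23, Hal, 16, Orion), (8, 23, Hal, 16, Zephyr), (8, 7, Mo, 26, Echo), (8, 7, Mo, 26, Helix), (8, 7, Mo, 26, Orion)}.
Projecting to sname, sid, title (3 duplicate(s) eliminated): {(Hal, 10, Alpha), (Hal, 10, Gamma), (Hal, 10, Orion), (Hal, 10, Zephyr), (Hal, 16, Alpha), (Hal, 16, Gamma), (Hal, 16, Orion), (Hal, 16, Zephyr), (Hal, 27, Alpha), (Hal, 27, Gamma), (Hal, 27, Orion), (Hal, 27, Zephyr), (Hal, 4, Alpha), (Hal, 4, Gamma), (Hal, 4, Orion), (Hal, 4, Zephyr), (Mo, 26, Echo), (Mo, 26, Helix), (Mo, 26, Orion), (Mo, 30, Echo), (Mo, 30, Helix), (Mo, 30, Orion), (Mo, 39, Echo), (Mo, 39, Helix), (Mo, 39, Orion)}
σ[sname ≠ Hal]: keep tuples satisfying sname ≠ Hal → {(Mo, 26, Echo), (Mo, 26, Helix), (Mo, 26, Orion), (Mo, 30, Echo), (Mo, 30, Helix), (Mo, 30, Orion), (Mo, 39, Echo), (Mo, 39, Helix), (Mo, 39, Orion)}

{(Mo, 26, Echo), (Mo, 26, Helix), (Mo, 26, Orion), (Mo, 30, Echo), (Mo, 30, Helix), (Mo, 30, Orion), (Mo, 39, Echo), (Mo, 39, Helix), (Mo, 39, Orion)}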